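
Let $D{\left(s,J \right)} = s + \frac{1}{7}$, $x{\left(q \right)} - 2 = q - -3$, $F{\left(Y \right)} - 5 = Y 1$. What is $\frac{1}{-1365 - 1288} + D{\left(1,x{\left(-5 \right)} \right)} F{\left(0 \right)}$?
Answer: $\frac{15159}{2653} \approx 5.7139$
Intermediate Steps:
$F{\left(Y \right)} = 5 + Y$ ($F{\left(Y \right)} = 5 + Y 1 = 5 + Y$)
$x{\left(q \right)} = 5 + q$ ($x{\left(q \right)} = 2 + \left(q - -3\right) = 2 + \left(q + 3\right) = 2 + \left(3 + q\right) = 5 + q$)
$D{\left(s,J \right)} = \frac{1}{7} + s$ ($D{\left(s,J \right)} = s + \frac{1}{7} = \frac{1}{7} + s$)
$\frac{1}{-1365 - 1288} + D{\left(1,x{\left(-5 \right)} \right)} F{\left(0 \right)} = \frac{1}{-1365 - 1288} + \left(\frac{1}{7} + 1\right) \left(5 + 0\right) = \frac{1}{-2653} + \frac{8}{7} \cdot 5 = - \frac{1}{2653} + \frac{40}{7} = \frac{15159}{2653}$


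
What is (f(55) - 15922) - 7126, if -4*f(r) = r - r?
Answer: -23048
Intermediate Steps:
f(r) = 0 (f(r) = -(r - r)/4 = -¼*0 = 0)
(f(55) - 15922) - 7126 = (0 - 15922) - 7126 = -15922 - 7126 = -23048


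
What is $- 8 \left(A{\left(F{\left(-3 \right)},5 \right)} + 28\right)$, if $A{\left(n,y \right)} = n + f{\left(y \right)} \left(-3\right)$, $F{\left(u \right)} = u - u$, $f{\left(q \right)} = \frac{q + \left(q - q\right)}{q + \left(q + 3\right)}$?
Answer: $- \frac{2792}{13} \approx -214.77$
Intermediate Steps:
$f{\left(q \right)} = \frac{q}{3 + 2 q}$ ($f{\left(q \right)} = \frac{q + 0}{q + \left(3 + q\right)} = \frac{q}{3 + 2 q}$)
$F{\left(u \right)} = 0$
$A{\left(n,y \right)} = n - \frac{3 y}{3 + 2 y}$ ($A{\left(n,y \right)} = n + \frac{y}{3 + 2 y} \left(-3\right) = n - \frac{3 y}{3 + 2 y}$)
$- 8 \left(A{\left(F{\left(-3 \right)},5 \right)} + 28\right) = - 8 \left(\frac{\left(-3\right) 5 + 0 \left(3 + 2 \cdot 5\right)}{3 + 2 \cdot 5} + 28\right) = - 8 \left(\frac{-15 + 0 \left(3 + 10\right)}{3 + 10} + 28\right) = - 8 \left(\frac{-15 + 0 \cdot 13}{13} + 28\right) = - 8 \left(\frac{-15 + 0}{13} + 28\right) = - 8 \left(\frac{1}{13} \left(-15\right) + 28\right) = - 8 \left(- \frac{15}{13} + 28\right) = \left(-8\right) \frac{349}{13} = - \frac{2792}{13}$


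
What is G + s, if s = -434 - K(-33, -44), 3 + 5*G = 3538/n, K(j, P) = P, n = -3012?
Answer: -2942987/7530 ≈ -390.83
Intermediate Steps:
G = -6287/7530 (G = -⅗ + (3538/(-3012))/5 = -⅗ + (3538*(-1/3012))/5 = -⅗ + (⅕)*(-1769/1506) = -⅗ - 1769/7530 = -6287/7530 ≈ -0.83493)
s = -390 (s = -434 - 1*(-44) = -434 + 44 = -390)
G + s = -6287/7530 - 390 = -2942987/7530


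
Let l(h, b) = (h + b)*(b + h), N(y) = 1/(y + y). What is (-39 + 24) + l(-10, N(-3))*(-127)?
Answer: -473107/36 ≈ -13142.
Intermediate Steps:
N(y) = 1/(2*y)
l(h, b) = (b + h)² (l(h, b) = (b + h)*(b + h) = (b + h)²)
(-39 + 24) + l(-10, N(-3))*(-127) = (-39 + 24) + ((½)/(-3) - 10)²*(-127) = -15 + ((½)*(-⅓) - 10)²*(-127) = -15 + (-⅙ - 10)²*(-127) = -15 + (-61/6)²*(-127) = -15 + (3721/36)*(-127) = -15 - 472567/36 = -473107/36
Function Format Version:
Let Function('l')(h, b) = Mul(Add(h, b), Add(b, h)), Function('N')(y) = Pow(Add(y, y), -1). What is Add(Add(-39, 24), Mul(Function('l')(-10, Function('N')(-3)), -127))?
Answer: Rational(-473107, 36) ≈ -13142.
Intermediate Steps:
Function('N')(y) = Mul(Rational(1, 2), Pow(y, -1)) (Function('N')(y) = Pow(Mul(2, y), -1) = Mul(Rational(1, 2), Pow(y, -1)))
Function('l')(h, b) = Pow(Add(b, h), 2) (Function('l')(h, b) = Mul(Add(b, h), Add(b, h)) = Pow(Add(b, h), 2))
Add(Add(-39, 24), Mul(Function('l')(-10, Function('N')(-3)), -127)) = Add(Add(-39, 24), Mul(Pow(Add(Mul(Rational(1, 2), Pow(-3, -1)), -10), 2), -127)) = Add(-15, Mul(Pow(Add(Mul(Rational(1, 2), Rational(-1, 3)), -10), 2), -127)) = Add(-15, Mul(Pow(Add(Rational(-1, 6), -10), 2), -127)) = Add(-15, Mul(Pow(Rational(-61, 6), 2), -127)) = Add(-15, Mul(Rational(3721, 36), -127)) = Add(-15, Rational(-472567, 36)) = Rational(-473107, 36)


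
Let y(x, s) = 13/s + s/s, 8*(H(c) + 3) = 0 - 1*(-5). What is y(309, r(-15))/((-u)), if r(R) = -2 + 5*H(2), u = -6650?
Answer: 1/105450 ≈ 9.4832e-6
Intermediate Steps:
H(c) = -19/8 (H(c) = -3 + (0 - 1*(-5))/8 = -3 + (0 + 5)/8 = -3 + (1/8)*5 = -3 + 5/8 = -19/8)
r(R) = -111/8 (r(R) = -2 + 5*(-19/8) = -2 - 95/8 = -111/8)
y(x, s) = 1 + 13/s (y(x, s) = 13/s + 1 = 1 + 13/s)
y(309, r(-15))/((-u)) = ((13 - 111/8)/(-111/8))/((-1*(-6650))) = -8/111*(-7/8)/6650 = (7/111)*(1/6650) = 1/105450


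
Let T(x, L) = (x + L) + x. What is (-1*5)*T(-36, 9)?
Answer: 315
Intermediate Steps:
T(x, L) = L + 2*x (T(x, L) = (L + x) + x = L + 2*x)
(-1*5)*T(-36, 9) = (-1*5)*(9 + 2*(-36)) = -5*(9 - 72) = -5*(-63) = 315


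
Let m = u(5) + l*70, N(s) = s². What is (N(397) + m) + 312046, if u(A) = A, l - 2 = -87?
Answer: 463710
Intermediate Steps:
l = -85 (l = 2 - 87 = -85)
m = -5945 (m = 5 - 85*70 = 5 - 5950 = -5945)
(N(397) + m) + 312046 = (397² - 5945) + 312046 = (157609 - 5945) + 312046 = 151664 + 312046 = 463710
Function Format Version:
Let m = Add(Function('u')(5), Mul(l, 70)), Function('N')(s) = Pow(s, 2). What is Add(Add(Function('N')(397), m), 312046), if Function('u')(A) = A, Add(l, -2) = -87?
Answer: 463710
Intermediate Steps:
l = -85 (l = Add(2, -87) = -85)
m = -5945 (m = Add(5, Mul(-85, 70)) = Add(5, -5950) = -5945)
Add(Add(Function('N')(397), m), 312046) = Add(Add(Pow(397, 2), -5945), 312046) = Add(Add(157609, -5945), 312046) = Add(151664, 312046) = 463710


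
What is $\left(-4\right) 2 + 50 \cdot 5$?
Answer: $242$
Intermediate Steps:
$\left(-4\right) 2 + 50 \cdot 5 = -8 + 250 = 242$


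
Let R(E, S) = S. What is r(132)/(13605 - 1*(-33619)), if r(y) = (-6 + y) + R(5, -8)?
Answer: 59/23612 ≈ 0.0024987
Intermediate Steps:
r(y) = -14 + y (r(y) = (-6 + y) - 8 = -14 + y)
r(132)/(13605 - 1*(-33619)) = (-14 + 132)/(13605 - 1*(-33619)) = 118/(13605 + 33619) = 118/47224 = 118*(1/47224) = 59/23612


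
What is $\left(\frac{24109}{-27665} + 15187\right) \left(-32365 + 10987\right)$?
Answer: $- \frac{8981416130988}{27665} \approx -3.2465 \cdot 10^{8}$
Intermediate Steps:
$\left(\frac{24109}{-27665} + 15187\right) \left(-32365 + 10987\right) = \left(24109 \left(- \frac{1}{27665}\right) + 15187\right) \left(-21378\right) = \left(- \frac{24109}{27665} + 15187\right) \left(-21378\right) = \frac{420124246}{27665} \left(-21378\right) = - \frac{8981416130988}{27665}$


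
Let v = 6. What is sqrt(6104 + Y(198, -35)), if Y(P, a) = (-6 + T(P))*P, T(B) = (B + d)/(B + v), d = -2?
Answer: sqrt(1475702)/17 ≈ 71.458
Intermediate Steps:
T(B) = (-2 + B)/(6 + B) (T(B) = (B - 2)/(B + 6) = (-2 + B)/(6 + B))
Y(P, a) = P*(-6 + (-2 + P)/(6 + P)) (Y(P, a) = (-6 + (-2 + P)/(6 + P))*P = P*(-6 + (-2 + P)/(6 + P)))
sqrt(6104 + Y(198, -35)) = sqrt(6104 + 198*(-38 - 5*198)/(6 + 198)) = sqrt(6104 + 198*(-38 - 990)/204) = sqrt(6104 + 198*(1/204)*(-1028)) = sqrt(6104 - 16962/17) = sqrt(86806/17) = sqrt(1475702)/17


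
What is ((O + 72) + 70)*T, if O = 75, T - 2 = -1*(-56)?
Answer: 12586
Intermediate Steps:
T = 58 (T = 2 - 1*(-56) = 2 + 56 = 58)
((O + 72) + 70)*T = ((75 + 72) + 70)*58 = (147 + 70)*58 = 217*58 = 12586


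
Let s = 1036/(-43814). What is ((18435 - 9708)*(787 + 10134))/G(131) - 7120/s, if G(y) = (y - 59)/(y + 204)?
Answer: 2758325417665/6216 ≈ 4.4375e+8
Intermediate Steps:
s = -518/21907 (s = 1036*(-1/43814) = -518/21907 ≈ -0.023645)
G(y) = (-59 + y)/(204 + y)
((18435 - 9708)*(787 + 10134))/G(131) - 7120/s = ((18435 - 9708)*(787 + 10134))/(((-59 + 131)/(204 + 131))) - 7120/(-518/21907) = (8727*10921)/((72/335)) - 7120*(-21907/518) = 95307567/(((1/335)*72)) + 77988920/259 = 95307567/(72/335) + 77988920/259 = 95307567*(335/72) + 77988920/259 = 10642678315/24 + 77988920/259 = 2758325417665/6216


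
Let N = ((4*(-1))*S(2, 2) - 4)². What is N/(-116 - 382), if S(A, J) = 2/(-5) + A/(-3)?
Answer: -8/56025 ≈ -0.00014279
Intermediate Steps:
S(A, J) = -⅖ - A/3 (S(A, J) = 2*(-⅕) + A*(-⅓) = -⅖ - A/3)
N = 16/225 (N = ((4*(-1))*(-⅖ - ⅓*2) - 4)² = (-4*(-⅖ - ⅔) - 4)² = (-4*(-16/15) - 4)² = (64/15 - 4)² = (4/15)² = 16/225 ≈ 0.071111)
N/(-116 - 382) = 16/(225*(-116 - 382)) = (16/225)/(-498) = (16/225)*(-1/498) = -8/56025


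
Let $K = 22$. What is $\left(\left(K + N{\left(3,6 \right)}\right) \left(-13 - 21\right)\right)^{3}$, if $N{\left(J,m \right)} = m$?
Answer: $-862801408$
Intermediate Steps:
$\left(\left(K + N{\left(3,6 \right)}\right) \left(-13 - 21\right)\right)^{3} = \left(\left(22 + 6\right) \left(-13 - 21\right)\right)^{3} = \left(28 \left(-34\right)\right)^{3} = \left(-952\right)^{3} = -862801408$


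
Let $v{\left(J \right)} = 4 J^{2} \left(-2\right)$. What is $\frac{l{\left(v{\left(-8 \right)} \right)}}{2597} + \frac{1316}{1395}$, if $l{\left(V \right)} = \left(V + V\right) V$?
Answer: $\frac{734799412}{3622815} \approx 202.83$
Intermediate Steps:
$v{\left(J \right)} = - 8 J^{2}$
$l{\left(V \right)} = 2 V^{2}$ ($l{\left(V \right)} = 2 V V = 2 V^{2}$)
$\frac{l{\left(v{\left(-8 \right)} \right)}}{2597} + \frac{1316}{1395} = \frac{2 \left(- 8 \left(-8\right)^{2}\right)^{2}}{2597} + \frac{1316}{1395} = 2 \left(\left(-8\right) 64\right)^{2} \cdot \frac{1}{2597} + 1316 \cdot \frac{1}{1395} = 2 \left(-512\right)^{2} \cdot \frac{1}{2597} + \frac{1316}{1395} = 2 \cdot 262144 \cdot \frac{1}{2597} + \frac{1316}{1395} = 524288 \cdot \frac{1}{2597} + \frac{1316}{1395} = \frac{524288}{2597} + \frac{1316}{1395} = \frac{734799412}{3622815}$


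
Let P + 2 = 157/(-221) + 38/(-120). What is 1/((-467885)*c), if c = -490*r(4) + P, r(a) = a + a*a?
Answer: 2652/12163900083203 ≈ 2.1802e-10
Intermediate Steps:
P = -40139/13260 (P = -2 + (157/(-221) + 38/(-120)) = -2 + (157*(-1/221) + 38*(-1/120)) = -2 + (-157/221 - 19/60) = -2 - 13619/13260 = -40139/13260 ≈ -3.0271)
r(a) = a + a²
c = -129988139/13260 (c = -1960*(1 + 4) - 40139/13260 = -1960*5 - 40139/13260 = -490*20 - 40139/13260 = -9800 - 40139/13260 = -129988139/13260 ≈ -9803.0)
1/((-467885)*c) = 1/((-467885)*(-129988139/13260)) = -1/467885*(-13260/129988139) = 2652/12163900083203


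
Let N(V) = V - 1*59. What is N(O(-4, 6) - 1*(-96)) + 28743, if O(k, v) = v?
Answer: 28786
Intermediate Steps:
N(V) = -59 + V (N(V) = V - 59 = -59 + V)
N(O(-4, 6) - 1*(-96)) + 28743 = (-59 + (6 - 1*(-96))) + 28743 = (-59 + (6 + 96)) + 28743 = (-59 + 102) + 28743 = 43 + 28743 = 28786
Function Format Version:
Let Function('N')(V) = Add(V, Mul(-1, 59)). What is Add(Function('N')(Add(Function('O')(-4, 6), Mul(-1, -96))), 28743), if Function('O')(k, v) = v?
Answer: 28786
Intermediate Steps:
Function('N')(V) = Add(-59, V) (Function('N')(V) = Add(V, -59) = Add(-59, V))
Add(Function('N')(Add(Function('O')(-4, 6), Mul(-1, -96))), 28743) = Add(Add(-59, Add(6, Mul(-1, -96))), 28743) = Add(Add(-59, Add(6, 96)), 28743) = Add(Add(-59, 102), 28743) = Add(43, 28743) = 28786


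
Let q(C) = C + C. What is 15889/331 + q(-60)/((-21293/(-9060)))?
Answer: -21538723/7047983 ≈ -3.0560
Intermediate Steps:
q(C) = 2*C
15889/331 + q(-60)/((-21293/(-9060))) = 15889/331 + (2*(-60))/((-21293/(-9060))) = 15889*(1/331) - 120/((-21293*(-1/9060))) = 15889/331 - 120/21293/9060 = 15889/331 - 120*9060/21293 = 15889/331 - 1087200/21293 = -21538723/7047983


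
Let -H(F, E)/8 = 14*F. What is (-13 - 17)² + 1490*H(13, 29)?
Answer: -2168540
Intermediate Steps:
H(F, E) = -112*F
(-13 - 17)² + 1490*H(13, 29) = (-13 - 17)² + 1490*(-112*13) = (-30)² + 1490*(-1456) = 900 - 2169440 = -2168540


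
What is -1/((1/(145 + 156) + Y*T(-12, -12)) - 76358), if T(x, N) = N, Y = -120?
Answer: 301/22550317 ≈ 1.3348e-5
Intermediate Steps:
-1/((1/(145 + 156) + Y*T(-12, -12)) - 76358) = -1/((1/(145 + 156) - 120*(-12)) - 76358) = -1/((1/301 + 1440) - 76358) = -1/(433441/301 - 76358) = -1/(-22550317/301) = -1*(-301/22550317) = 301/22550317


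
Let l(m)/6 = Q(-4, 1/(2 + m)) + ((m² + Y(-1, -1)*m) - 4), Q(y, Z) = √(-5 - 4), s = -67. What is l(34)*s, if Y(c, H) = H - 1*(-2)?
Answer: -476772 - 1206*I ≈ -4.7677e+5 - 1206.0*I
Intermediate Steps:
Y(c, H) = 2 + H (Y(c, H) = H + 2 = 2 + H)
Q(y, Z) = 3*I (Q(y, Z) = √(-9) = 3*I)
l(m) = -24 + 6*m + 6*m² + 18*I (l(m) = 6*(3*I + ((m² + (2 - 1)*m) - 4)) = 6*(3*I + ((m² + 1*m) - 4)) = 6*(3*I + ((m² + m) - 4)) = 6*(3*I + ((m + m²) - 4)) = 6*(3*I + (-4 + m + m²)) = 6*(-4 + m + m² + 3*I) = -24 + 6*m + 6*m² + 18*I)
l(34)*s = (-24 + 6*34 + 6*34² + 18*I)*(-67) = (-24 + 204 + 6*1156 + 18*I)*(-67) = (-24 + 204 + 6936 + 18*I)*(-67) = (7116 + 18*I)*(-67) = -476772 - 1206*I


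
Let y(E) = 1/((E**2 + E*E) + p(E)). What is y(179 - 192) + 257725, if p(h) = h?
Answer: 83760626/325 ≈ 2.5773e+5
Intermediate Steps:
y(E) = 1/(E + 2*E**2) (y(E) = 1/((E**2 + E*E) + E) = 1/((E**2 + E**2) + E) = 1/(2*E**2 + E) = 1/(E + 2*E**2))
y(179 - 192) + 257725 = 1/((179 - 192)*(1 + 2*(179 - 192))) + 257725 = 1/((-13)*(1 + 2*(-13))) + 257725 = -1/(13*(1 - 26)) + 257725 = -1/13/(-25) + 257725 = -1/13*(-1/25) + 257725 = 1/325 + 257725 = 83760626/325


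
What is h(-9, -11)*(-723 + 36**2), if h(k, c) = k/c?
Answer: 5157/11 ≈ 468.82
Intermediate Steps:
h(-9, -11)*(-723 + 36**2) = (-9/(-11))*(-723 + 36**2) = (-9*(-1/11))*(-723 + 1296) = (9/11)*573 = 5157/11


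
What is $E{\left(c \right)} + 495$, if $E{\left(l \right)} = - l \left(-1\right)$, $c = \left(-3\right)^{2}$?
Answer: $504$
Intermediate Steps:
$c = 9$
$E{\left(l \right)} = l$
$E{\left(c \right)} + 495 = 9 + 495 = 504$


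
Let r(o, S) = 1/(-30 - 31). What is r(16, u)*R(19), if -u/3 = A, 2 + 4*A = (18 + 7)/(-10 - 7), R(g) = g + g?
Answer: -38/61 ≈ -0.62295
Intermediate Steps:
R(g) = 2*g
A = -59/68 (A = -½ + ((18 + 7)/(-10 - 7))/4 = -½ + (25/(-17))/4 = -½ + (25*(-1/17))/4 = -½ + (¼)*(-25/17) = -½ - 25/68 = -59/68 ≈ -0.86765)
u = 177/68 (u = -3*(-59/68) = 177/68 ≈ 2.6029)
r(o, S) = -1/61 (r(o, S) = 1/(-61) = -1/61)
r(16, u)*R(19) = -2*19/61 = -1/61*38 = -38/61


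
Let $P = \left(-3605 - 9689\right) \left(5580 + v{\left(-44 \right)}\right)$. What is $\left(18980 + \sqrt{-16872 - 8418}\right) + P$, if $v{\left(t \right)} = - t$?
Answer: $-74746476 + 3 i \sqrt{2810} \approx -7.4746 \cdot 10^{7} + 159.03 i$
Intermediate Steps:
$P = -74765456$ ($P = \left(-3605 - 9689\right) \left(5580 - -44\right) = - 13294 \left(5580 + 44\right) = \left(-13294\right) 5624 = -74765456$)
$\left(18980 + \sqrt{-16872 - 8418}\right) + P = \left(18980 + \sqrt{-16872 - 8418}\right) - 74765456 = \left(18980 + \sqrt{-25290}\right) - 74765456 = \left(18980 + 3 i \sqrt{2810}\right) - 74765456 = -74746476 + 3 i \sqrt{2810}$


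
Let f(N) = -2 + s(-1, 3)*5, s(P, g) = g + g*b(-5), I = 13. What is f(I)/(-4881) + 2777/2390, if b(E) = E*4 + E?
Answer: 14419717/11665590 ≈ 1.2361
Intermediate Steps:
b(E) = 5*E (b(E) = 4*E + E = 5*E)
s(P, g) = -24*g (s(P, g) = g + g*(5*(-5)) = g + g*(-25) = g - 25*g = -24*g)
f(N) = -362 (f(N) = -2 - 24*3*5 = -2 - 72*5 = -2 - 360 = -362)
f(I)/(-4881) + 2777/2390 = -362/(-4881) + 2777/2390 = -362*(-1/4881) + 2777*(1/2390) = 362/4881 + 2777/2390 = 14419717/11665590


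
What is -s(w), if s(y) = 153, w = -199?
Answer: -153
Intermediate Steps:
-s(w) = -1*153 = -153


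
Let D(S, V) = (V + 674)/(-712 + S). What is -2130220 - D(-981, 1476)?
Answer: -3606460310/1693 ≈ -2.1302e+6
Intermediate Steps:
D(S, V) = (674 + V)/(-712 + S)
-2130220 - D(-981, 1476) = -2130220 - (674 + 1476)/(-712 - 981) = -2130220 - 2150/(-1693) = -2130220 - (-1)*2150/1693 = -2130220 - 1*(-2150/1693) = -2130220 + 2150/1693 = -3606460310/1693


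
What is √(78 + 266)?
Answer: 2*√86 ≈ 18.547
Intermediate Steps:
√(78 + 266) = √344 = 2*√86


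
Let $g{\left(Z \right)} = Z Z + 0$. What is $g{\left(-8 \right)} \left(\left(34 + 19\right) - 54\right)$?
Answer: $-64$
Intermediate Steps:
$g{\left(Z \right)} = Z^{2}$ ($g{\left(Z \right)} = Z^{2} + 0 = Z^{2}$)
$g{\left(-8 \right)} \left(\left(34 + 19\right) - 54\right) = \left(-8\right)^{2} \left(\left(34 + 19\right) - 54\right) = 64 \left(53 - 54\right) = 64 \left(-1\right) = -64$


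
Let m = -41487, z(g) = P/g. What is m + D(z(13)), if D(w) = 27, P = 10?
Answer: -41460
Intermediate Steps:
z(g) = 10/g
m + D(z(13)) = -41487 + 27 = -41460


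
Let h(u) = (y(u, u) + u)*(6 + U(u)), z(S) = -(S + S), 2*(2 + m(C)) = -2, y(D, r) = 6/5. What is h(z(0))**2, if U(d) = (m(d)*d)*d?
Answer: 1296/25 ≈ 51.840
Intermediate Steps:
y(D, r) = 6/5 (y(D, r) = 6*(1/5) = 6/5)
m(C) = -3 (m(C) = -2 + (1/2)*(-2) = -2 - 1 = -3)
U(d) = -3*d**2 (U(d) = (-3*d)*d = -3*d**2)
z(S) = -2*S
h(u) = (6 - 3*u**2)*(6/5 + u) (h(u) = (6/5 + u)*(6 - 3*u**2) = (6 - 3*u**2)*(6/5 + u))
h(z(0))**2 = (36/5 - 3*(-2*0)**3 + 6*(-2*0) - 18*(-2*0)**2/5)**2 = (36/5 - 3*0**3 + 6*0 - 18/5*0**2)**2 = (36/5 - 3*0 + 0 - 18/5*0)**2 = (36/5 + 0 + 0 + 0)**2 = (36/5)**2 = 1296/25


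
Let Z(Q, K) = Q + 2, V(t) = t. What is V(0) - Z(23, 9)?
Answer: -25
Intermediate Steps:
Z(Q, K) = 2 + Q
V(0) - Z(23, 9) = 0 - (2 + 23) = 0 - 1*25 = 0 - 25 = -25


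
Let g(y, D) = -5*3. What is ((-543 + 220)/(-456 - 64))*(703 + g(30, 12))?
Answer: 27778/65 ≈ 427.35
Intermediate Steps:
g(y, D) = -15
((-543 + 220)/(-456 - 64))*(703 + g(30, 12)) = ((-543 + 220)/(-456 - 64))*(703 - 15) = -323/(-520)*688 = -323*(-1/520)*688 = (323/520)*688 = 27778/65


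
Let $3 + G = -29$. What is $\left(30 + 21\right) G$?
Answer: $-1632$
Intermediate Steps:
$G = -32$ ($G = -3 - 29 = -32$)
$\left(30 + 21\right) G = \left(30 + 21\right) \left(-32\right) = 51 \left(-32\right) = -1632$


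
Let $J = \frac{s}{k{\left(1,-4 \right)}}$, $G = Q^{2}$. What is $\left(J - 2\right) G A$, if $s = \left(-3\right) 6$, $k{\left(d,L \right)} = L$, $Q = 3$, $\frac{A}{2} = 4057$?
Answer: $182565$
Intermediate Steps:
$A = 8114$ ($A = 2 \cdot 4057 = 8114$)
$s = -18$
$G = 9$ ($G = 3^{2} = 9$)
$J = \frac{9}{2}$ ($J = - \frac{18}{-4} = \left(-18\right) \left(- \frac{1}{4}\right) = \frac{9}{2} \approx 4.5$)
$\left(J - 2\right) G A = \left(\frac{9}{2} - 2\right) 9 \cdot 8114 = \frac{5}{2} \cdot 9 \cdot 8114 = \frac{45}{2} \cdot 8114 = 182565$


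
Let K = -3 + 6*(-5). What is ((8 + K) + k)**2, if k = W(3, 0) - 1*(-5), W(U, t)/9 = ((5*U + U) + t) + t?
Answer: 20164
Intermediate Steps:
K = -33 (K = -3 - 30 = -33)
W(U, t) = 18*t + 54*U (W(U, t) = 9*(((5*U + U) + t) + t) = 9*((6*U + t) + t) = 9*((t + 6*U) + t) = 9*(2*t + 6*U) = 18*t + 54*U)
k = 167 (k = (18*0 + 54*3) - 1*(-5) = (0 + 162) + 5 = 162 + 5 = 167)
((8 + K) + k)**2 = ((8 - 33) + 167)**2 = (-25 + 167)**2 = 142**2 = 20164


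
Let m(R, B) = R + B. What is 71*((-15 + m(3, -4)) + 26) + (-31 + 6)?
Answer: 685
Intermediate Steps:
m(R, B) = B + R
71*((-15 + m(3, -4)) + 26) + (-31 + 6) = 71*((-15 + (-4 + 3)) + 26) + (-31 + 6) = 71*((-15 - 1) + 26) - 25 = 71*(-16 + 26) - 25 = 71*10 - 25 = 710 - 25 = 685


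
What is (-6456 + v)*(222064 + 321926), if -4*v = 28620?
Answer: -7404247890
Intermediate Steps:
v = -7155 (v = -1/4*28620 = -7155)
(-6456 + v)*(222064 + 321926) = (-6456 - 7155)*(222064 + 321926) = -13611*543990 = -7404247890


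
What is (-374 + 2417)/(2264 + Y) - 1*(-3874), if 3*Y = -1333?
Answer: 21154295/5459 ≈ 3875.1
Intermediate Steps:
Y = -1333/3 (Y = (⅓)*(-1333) = -1333/3 ≈ -444.33)
(-374 + 2417)/(2264 + Y) - 1*(-3874) = (-374 + 2417)/(2264 - 1333/3) - 1*(-3874) = 2043/(5459/3) + 3874 = 2043*(3/5459) + 3874 = 6129/5459 + 3874 = 21154295/5459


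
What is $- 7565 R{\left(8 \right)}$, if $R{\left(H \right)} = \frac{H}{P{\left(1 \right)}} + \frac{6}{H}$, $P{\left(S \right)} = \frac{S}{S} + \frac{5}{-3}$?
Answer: $\frac{340425}{4} \approx 85106.0$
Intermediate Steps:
$P{\left(S \right)} = - \frac{2}{3}$ ($P{\left(S \right)} = 1 + 5 \left(- \frac{1}{3}\right) = 1 - \frac{5}{3} = - \frac{2}{3}$)
$R{\left(H \right)} = \frac{6}{H} - \frac{3 H}{2}$ ($R{\left(H \right)} = \frac{H}{- \frac{2}{3}} + \frac{6}{H} = H \left(- \frac{3}{2}\right) + \frac{6}{H} = - \frac{3 H}{2} + \frac{6}{H} = \frac{6}{H} - \frac{3 H}{2}$)
$- 7565 R{\left(8 \right)} = - 7565 \left(\frac{6}{8} - 12\right) = - 7565 \left(6 \cdot \frac{1}{8} - 12\right) = - 7565 \left(\frac{3}{4} - 12\right) = \left(-7565\right) \left(- \frac{45}{4}\right) = \frac{340425}{4}$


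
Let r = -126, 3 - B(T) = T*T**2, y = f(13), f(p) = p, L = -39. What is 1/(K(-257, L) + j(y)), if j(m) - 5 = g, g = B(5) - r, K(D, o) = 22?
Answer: 1/31 ≈ 0.032258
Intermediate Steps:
y = 13
B(T) = 3 - T**3 (B(T) = 3 - T*T**2 = 3 - T**3)
g = 4 (g = (3 - 1*5**3) - 1*(-126) = (3 - 1*125) + 126 = (3 - 125) + 126 = -122 + 126 = 4)
j(m) = 9 (j(m) = 5 + 4 = 9)
1/(K(-257, L) + j(y)) = 1/(22 + 9) = 1/31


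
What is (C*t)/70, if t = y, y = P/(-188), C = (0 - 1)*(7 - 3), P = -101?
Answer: -101/3290 ≈ -0.030699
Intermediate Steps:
C = -4 (C = -1*4 = -4)
y = 101/188 (y = -101/(-188) = -101*(-1/188) = 101/188 ≈ 0.53723)
t = 101/188 ≈ 0.53723
(C*t)/70 = -4*101/188/70 = -101/47*1/70 = -101/3290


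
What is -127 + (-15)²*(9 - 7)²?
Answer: 773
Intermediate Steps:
-127 + (-15)²*(9 - 7)² = -127 + 225*2² = -127 + 225*4 = -127 + 900 = 773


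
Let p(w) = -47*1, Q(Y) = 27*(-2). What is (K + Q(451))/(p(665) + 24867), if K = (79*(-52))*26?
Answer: -3143/730 ≈ -4.3055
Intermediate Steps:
Q(Y) = -54
p(w) = -47
K = -106808 (K = -4108*26 = -106808)
(K + Q(451))/(p(665) + 24867) = (-106808 - 54)/(-47 + 24867) = -106862/24820 = -106862*1/24820 = -3143/730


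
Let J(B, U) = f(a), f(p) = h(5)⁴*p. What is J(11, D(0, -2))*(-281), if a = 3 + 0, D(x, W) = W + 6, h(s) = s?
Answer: -526875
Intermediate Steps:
D(x, W) = 6 + W
a = 3
f(p) = 625*p (f(p) = 5⁴*p = 625*p)
J(B, U) = 1875 (J(B, U) = 625*3 = 1875)
J(11, D(0, -2))*(-281) = 1875*(-281) = -526875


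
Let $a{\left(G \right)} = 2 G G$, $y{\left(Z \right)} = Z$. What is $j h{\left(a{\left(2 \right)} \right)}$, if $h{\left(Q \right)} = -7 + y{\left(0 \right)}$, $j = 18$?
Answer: $-126$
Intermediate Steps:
$a{\left(G \right)} = 2 G^{2}$
$h{\left(Q \right)} = -7$ ($h{\left(Q \right)} = -7 + 0 = -7$)
$j h{\left(a{\left(2 \right)} \right)} = 18 \left(-7\right) = -126$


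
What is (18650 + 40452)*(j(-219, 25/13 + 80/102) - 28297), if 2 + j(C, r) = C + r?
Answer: -1117361076178/663 ≈ -1.6853e+9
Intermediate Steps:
j(C, r) = -2 + C + r (j(C, r) = -2 + (C + r) = -2 + C + r)
(18650 + 40452)*(j(-219, 25/13 + 80/102) - 28297) = (18650 + 40452)*((-2 - 219 + (25/13 + 80/102)) - 28297) = 59102*((-2 - 219 + (25*(1/13) + 80*(1/102))) - 28297) = 59102*((-2 - 219 + (25/13 + 40/51)) - 28297) = 59102*((-2 - 219 + 1795/663) - 28297) = 59102*(-144728/663 - 28297) = 59102*(-18905639/663) = -1117361076178/663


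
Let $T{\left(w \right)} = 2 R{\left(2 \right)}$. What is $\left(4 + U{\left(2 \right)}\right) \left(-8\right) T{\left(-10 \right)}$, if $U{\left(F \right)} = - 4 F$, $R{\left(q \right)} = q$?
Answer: $128$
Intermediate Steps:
$T{\left(w \right)} = 4$ ($T{\left(w \right)} = 2 \cdot 2 = 4$)
$\left(4 + U{\left(2 \right)}\right) \left(-8\right) T{\left(-10 \right)} = \left(4 - 8\right) \left(-8\right) 4 = \left(-4\right) \left(-8\right) 4 = 32 \cdot 4 = 128$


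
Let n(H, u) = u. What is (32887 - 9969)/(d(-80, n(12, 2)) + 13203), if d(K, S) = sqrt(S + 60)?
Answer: 302586354/174319147 - 22918*sqrt(62)/174319147 ≈ 1.7348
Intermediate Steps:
d(K, S) = sqrt(60 + S)
(32887 - 9969)/(d(-80, n(12, 2)) + 13203) = (32887 - 9969)/(sqrt(60 + 2) + 13203) = 22918/(sqrt(62) + 13203) = 22918/(13203 + sqrt(62))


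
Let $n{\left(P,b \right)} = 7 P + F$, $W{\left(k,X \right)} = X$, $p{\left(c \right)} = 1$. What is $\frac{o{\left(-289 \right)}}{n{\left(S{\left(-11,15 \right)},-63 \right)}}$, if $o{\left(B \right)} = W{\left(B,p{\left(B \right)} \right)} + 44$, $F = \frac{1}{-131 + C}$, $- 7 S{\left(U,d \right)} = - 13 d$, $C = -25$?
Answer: $\frac{7020}{30419} \approx 0.23078$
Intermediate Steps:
$S{\left(U,d \right)} = \frac{13 d}{7}$ ($S{\left(U,d \right)} = - \frac{\left(-13\right) d}{7} = \frac{13 d}{7}$)
$F = - \frac{1}{156}$ ($F = \frac{1}{-131 - 25} = \frac{1}{-156} = - \frac{1}{156} \approx -0.0064103$)
$o{\left(B \right)} = 45$ ($o{\left(B \right)} = 1 + 44 = 45$)
$n{\left(P,b \right)} = - \frac{1}{156} + 7 P$ ($n{\left(P,b \right)} = 7 P - \frac{1}{156} = - \frac{1}{156} + 7 P$)
$\frac{o{\left(-289 \right)}}{n{\left(S{\left(-11,15 \right)},-63 \right)}} = \frac{45}{- \frac{1}{156} + 7 \cdot \frac{13}{7} \cdot 15} = \frac{45}{- \frac{1}{156} + 7 \cdot \frac{195}{7}} = \frac{45}{- \frac{1}{156} + 195} = \frac{45}{\frac{30419}{156}} = 45 \cdot \frac{156}{30419} = \frac{7020}{30419}$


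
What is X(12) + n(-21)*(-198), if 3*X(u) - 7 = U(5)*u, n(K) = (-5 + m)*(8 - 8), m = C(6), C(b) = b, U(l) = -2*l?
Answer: -113/3 ≈ -37.667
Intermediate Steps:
m = 6
n(K) = 0 (n(K) = (-5 + 6)*(8 - 8) = 1*0 = 0)
X(u) = 7/3 - 10*u/3 (X(u) = 7/3 + ((-2*5)*u)/3 = 7/3 + (-10*u)/3 = 7/3 - 10*u/3)
X(12) + n(-21)*(-198) = (7/3 - 10/3*12) + 0*(-198) = (7/3 - 40) + 0 = -113/3 + 0 = -113/3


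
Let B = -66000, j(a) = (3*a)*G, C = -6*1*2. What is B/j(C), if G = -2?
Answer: -2750/3 ≈ -916.67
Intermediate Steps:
C = -12 (C = -6*2 = -12)
j(a) = -6*a (j(a) = (3*a)*(-2) = -6*a)
B/j(C) = -66000/((-6*(-12))) = -66000/72 = -66000*1/72 = -2750/3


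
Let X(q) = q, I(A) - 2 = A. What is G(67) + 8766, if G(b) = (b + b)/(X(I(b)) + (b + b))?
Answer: 1779632/203 ≈ 8766.7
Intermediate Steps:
I(A) = 2 + A
G(b) = 2*b/(2 + 3*b) (G(b) = (b + b)/((2 + b) + (b + b)) = (2*b)/((2 + b) + 2*b) = (2*b)/(2 + 3*b) = 2*b/(2 + 3*b))
G(67) + 8766 = 2*67/(2 + 3*67) + 8766 = 2*67/(2 + 201) + 8766 = 2*67/203 + 8766 = 2*67*(1/203) + 8766 = 134/203 + 8766 = 1779632/203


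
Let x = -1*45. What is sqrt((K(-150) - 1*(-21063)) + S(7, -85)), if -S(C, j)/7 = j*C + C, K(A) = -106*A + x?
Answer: sqrt(41034) ≈ 202.57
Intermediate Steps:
x = -45
K(A) = -45 - 106*A (K(A) = -106*A - 45 = -45 - 106*A)
S(C, j) = -7*C - 7*C*j (S(C, j) = -7*(j*C + C) = -7*(C*j + C) = -7*(C + C*j) = -7*C - 7*C*j)
sqrt((K(-150) - 1*(-21063)) + S(7, -85)) = sqrt(((-45 - 106*(-150)) - 1*(-21063)) - 7*7*(1 - 85)) = sqrt(((-45 + 15900) + 21063) - 7*7*(-84)) = sqrt((15855 + 21063) + 4116) = sqrt(36918 + 4116) = sqrt(41034)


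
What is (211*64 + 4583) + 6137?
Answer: 24224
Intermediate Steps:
(211*64 + 4583) + 6137 = (13504 + 4583) + 6137 = 18087 + 6137 = 24224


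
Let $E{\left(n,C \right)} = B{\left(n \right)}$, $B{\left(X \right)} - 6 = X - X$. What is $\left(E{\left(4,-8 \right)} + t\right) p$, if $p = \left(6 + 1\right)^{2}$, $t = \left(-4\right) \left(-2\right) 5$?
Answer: $2254$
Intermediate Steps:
$B{\left(X \right)} = 6$ ($B{\left(X \right)} = 6 + \left(X - X\right) = 6 + 0 = 6$)
$t = 40$ ($t = 8 \cdot 5 = 40$)
$E{\left(n,C \right)} = 6$
$p = 49$ ($p = 7^{2} = 49$)
$\left(E{\left(4,-8 \right)} + t\right) p = \left(6 + 40\right) 49 = 46 \cdot 49 = 2254$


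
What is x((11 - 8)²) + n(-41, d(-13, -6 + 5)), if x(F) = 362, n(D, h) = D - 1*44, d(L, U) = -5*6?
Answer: 277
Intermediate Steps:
d(L, U) = -30
n(D, h) = -44 + D (n(D, h) = D - 44 = -44 + D)
x((11 - 8)²) + n(-41, d(-13, -6 + 5)) = 362 + (-44 - 41) = 362 - 85 = 277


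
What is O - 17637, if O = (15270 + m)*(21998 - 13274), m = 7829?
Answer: 201498039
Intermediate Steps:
O = 201515676 (O = (15270 + 7829)*(21998 - 13274) = 23099*8724 = 201515676)
O - 17637 = 201515676 - 17637 = 201498039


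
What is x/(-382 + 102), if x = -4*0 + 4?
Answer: -1/70 ≈ -0.014286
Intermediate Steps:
x = 4 (x = 0 + 4 = 4)
x/(-382 + 102) = 4/(-382 + 102) = 4/(-280) = -1/280*4 = -1/70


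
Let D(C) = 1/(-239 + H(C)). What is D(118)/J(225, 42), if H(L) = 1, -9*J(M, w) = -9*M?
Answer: -1/53550 ≈ -1.8674e-5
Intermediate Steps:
J(M, w) = M (J(M, w) = -(-1)*M = M)
D(C) = -1/238 (D(C) = 1/(-239 + 1) = 1/(-238) = -1/238)
D(118)/J(225, 42) = -1/238/225 = -1/238*1/225 = -1/53550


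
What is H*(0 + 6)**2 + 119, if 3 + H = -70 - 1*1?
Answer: -2545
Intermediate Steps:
H = -74 (H = -3 + (-70 - 1*1) = -3 + (-70 - 1) = -3 - 71 = -74)
H*(0 + 6)**2 + 119 = -74*(0 + 6)**2 + 119 = -74*6**2 + 119 = -74*36 + 119 = -2664 + 119 = -2545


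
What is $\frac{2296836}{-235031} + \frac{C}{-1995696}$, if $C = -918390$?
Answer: $- \frac{727989382961}{78175071096} \approx -9.3123$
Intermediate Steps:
$\frac{2296836}{-235031} + \frac{C}{-1995696} = \frac{2296836}{-235031} - \frac{918390}{-1995696} = 2296836 \left(- \frac{1}{235031}\right) - - \frac{153065}{332616} = - \frac{2296836}{235031} + \frac{153065}{332616} = - \frac{727989382961}{78175071096}$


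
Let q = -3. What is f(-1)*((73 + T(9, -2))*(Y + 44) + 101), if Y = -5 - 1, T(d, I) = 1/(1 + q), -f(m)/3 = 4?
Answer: -34272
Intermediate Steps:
f(m) = -12 (f(m) = -3*4 = -12)
T(d, I) = -½ (T(d, I) = 1/(1 - 3) = 1/(-2) = -½)
Y = -6
f(-1)*((73 + T(9, -2))*(Y + 44) + 101) = -12*((73 - ½)*(-6 + 44) + 101) = -12*((145/2)*38 + 101) = -12*(2755 + 101) = -12*2856 = -34272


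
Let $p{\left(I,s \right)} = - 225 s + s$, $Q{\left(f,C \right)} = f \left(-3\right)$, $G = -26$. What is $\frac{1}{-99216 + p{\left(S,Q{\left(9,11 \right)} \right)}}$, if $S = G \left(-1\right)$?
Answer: $- \frac{1}{93168} \approx -1.0733 \cdot 10^{-5}$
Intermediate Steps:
$Q{\left(f,C \right)} = - 3 f$
$S = 26$ ($S = \left(-26\right) \left(-1\right) = 26$)
$p{\left(I,s \right)} = - 224 s$
$\frac{1}{-99216 + p{\left(S,Q{\left(9,11 \right)} \right)}} = \frac{1}{-99216 - 224 \left(\left(-3\right) 9\right)} = \frac{1}{-99216 - -6048} = \frac{1}{-99216 + 6048} = \frac{1}{-93168} = - \frac{1}{93168}$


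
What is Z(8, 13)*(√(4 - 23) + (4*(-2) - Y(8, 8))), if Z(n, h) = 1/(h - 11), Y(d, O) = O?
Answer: -8 + I*√19/2 ≈ -8.0 + 2.1795*I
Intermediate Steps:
Z(n, h) = 1/(-11 + h)
Z(8, 13)*(√(4 - 23) + (4*(-2) - Y(8, 8))) = (√(4 - 23) + (4*(-2) - 1*8))/(-11 + 13) = (√(-19) + (-8 - 8))/2 = (I*√19 - 16)/2 = (-16 + I*√19)/2 = -8 + I*√19/2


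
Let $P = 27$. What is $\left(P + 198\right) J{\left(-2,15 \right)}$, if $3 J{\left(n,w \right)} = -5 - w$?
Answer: $-1500$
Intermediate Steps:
$J{\left(n,w \right)} = - \frac{5}{3} - \frac{w}{3}$ ($J{\left(n,w \right)} = \frac{-5 - w}{3} = - \frac{5}{3} - \frac{w}{3}$)
$\left(P + 198\right) J{\left(-2,15 \right)} = \left(27 + 198\right) \left(- \frac{5}{3} - 5\right) = 225 \left(- \frac{5}{3} - 5\right) = 225 \left(- \frac{20}{3}\right) = -1500$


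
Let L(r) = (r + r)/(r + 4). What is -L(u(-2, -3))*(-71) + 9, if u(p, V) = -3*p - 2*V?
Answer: 231/2 ≈ 115.50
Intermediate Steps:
L(r) = 2*r/(4 + r) (L(r) = (2*r)/(4 + r) = 2*r/(4 + r))
-L(u(-2, -3))*(-71) + 9 = -2*(-3*(-2) - 2*(-3))/(4 + (-3*(-2) - 2*(-3)))*(-71) + 9 = -2*(6 + 6)/(4 + (6 + 6))*(-71) + 9 = -2*12/(4 + 12)*(-71) + 9 = -2*12/16*(-71) + 9 = -1*3/2*(-71) + 9 = -3/2*(-71) + 9 = 213/2 + 9 = 231/2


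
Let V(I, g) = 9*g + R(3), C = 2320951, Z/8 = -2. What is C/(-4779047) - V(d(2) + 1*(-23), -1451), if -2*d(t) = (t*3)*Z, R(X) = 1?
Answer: 62402474775/4779047 ≈ 13058.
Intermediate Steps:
Z = -16 (Z = 8*(-2) = -16)
d(t) = 24*t (d(t) = -t*3*(-16)/2 = -3*t*(-16)/2 = -(-24)*t = 24*t)
V(I, g) = 1 + 9*g (V(I, g) = 9*g + 1 = 1 + 9*g)
C/(-4779047) - V(d(2) + 1*(-23), -1451) = 2320951/(-4779047) - (1 + 9*(-1451)) = 2320951*(-1/4779047) - (1 - 13059) = -2320951/4779047 - 1*(-13058) = -2320951/4779047 + 13058 = 62402474775/4779047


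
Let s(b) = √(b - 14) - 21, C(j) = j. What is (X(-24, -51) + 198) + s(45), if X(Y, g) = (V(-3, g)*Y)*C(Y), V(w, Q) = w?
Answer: -1551 + √31 ≈ -1545.4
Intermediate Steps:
s(b) = -21 + √(-14 + b) (s(b) = √(-14 + b) - 21 = -21 + √(-14 + b))
X(Y, g) = -3*Y² (X(Y, g) = (-3*Y)*Y = -3*Y²)
(X(-24, -51) + 198) + s(45) = (-3*(-24)² + 198) + (-21 + √(-14 + 45)) = (-3*576 + 198) + (-21 + √31) = (-1728 + 198) + (-21 + √31) = -1530 + (-21 + √31) = -1551 + √31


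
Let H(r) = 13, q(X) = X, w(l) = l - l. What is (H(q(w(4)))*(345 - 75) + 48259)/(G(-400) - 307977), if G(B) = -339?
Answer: -51769/308316 ≈ -0.16791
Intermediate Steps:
w(l) = 0
(H(q(w(4)))*(345 - 75) + 48259)/(G(-400) - 307977) = (13*(345 - 75) + 48259)/(-339 - 307977) = (13*270 + 48259)/(-308316) = (3510 + 48259)*(-1/308316) = 51769*(-1/308316) = -51769/308316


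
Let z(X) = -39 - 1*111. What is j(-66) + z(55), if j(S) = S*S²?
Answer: -287646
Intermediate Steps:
z(X) = -150 (z(X) = -39 - 111 = -150)
j(S) = S³
j(-66) + z(55) = (-66)³ - 150 = -287496 - 150 = -287646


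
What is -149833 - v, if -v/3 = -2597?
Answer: -157624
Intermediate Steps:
v = 7791 (v = -3*(-2597) = 7791)
-149833 - v = -149833 - 1*7791 = -149833 - 7791 = -157624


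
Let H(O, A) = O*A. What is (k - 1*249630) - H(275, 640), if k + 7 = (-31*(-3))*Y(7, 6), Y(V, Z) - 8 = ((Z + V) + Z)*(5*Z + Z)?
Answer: -361281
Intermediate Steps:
H(O, A) = A*O
Y(V, Z) = 8 + 6*Z*(V + 2*Z) (Y(V, Z) = 8 + ((Z + V) + Z)*(5*Z + Z) = 8 + ((V + Z) + Z)*(6*Z) = 8 + (V + 2*Z)*(6*Z) = 8 + 6*Z*(V + 2*Z))
k = 64349 (k = -7 + (-31*(-3))*(8 + 12*6**2 + 6*7*6) = -7 + 93*(8 + 12*36 + 252) = -7 + 93*(8 + 432 + 252) = -7 + 93*692 = -7 + 64356 = 64349)
(k - 1*249630) - H(275, 640) = (64349 - 1*249630) - 640*275 = (64349 - 249630) - 1*176000 = -185281 - 176000 = -361281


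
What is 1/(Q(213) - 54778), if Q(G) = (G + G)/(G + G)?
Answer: -1/54777 ≈ -1.8256e-5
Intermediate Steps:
Q(G) = 1 (Q(G) = (2*G)/((2*G)) = (1/(2*G))*(2*G) = 1)
1/(Q(213) - 54778) = 1/(1 - 54778) = 1/(-54777) = -1/54777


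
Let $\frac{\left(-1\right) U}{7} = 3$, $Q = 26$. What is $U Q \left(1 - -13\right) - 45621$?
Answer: $-53265$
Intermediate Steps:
$U = -21$ ($U = \left(-7\right) 3 = -21$)
$U Q \left(1 - -13\right) - 45621 = \left(-21\right) 26 \left(1 - -13\right) - 45621 = - 546 \left(1 + 13\right) - 45621 = \left(-546\right) 14 - 45621 = -7644 - 45621 = -53265$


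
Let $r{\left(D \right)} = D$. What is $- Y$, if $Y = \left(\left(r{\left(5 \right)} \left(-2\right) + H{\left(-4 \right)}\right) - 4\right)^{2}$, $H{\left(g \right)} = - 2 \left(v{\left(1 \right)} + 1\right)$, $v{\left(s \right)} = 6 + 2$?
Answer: $-1024$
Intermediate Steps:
$v{\left(s \right)} = 8$
$H{\left(g \right)} = -18$ ($H{\left(g \right)} = - 2 \left(8 + 1\right) = \left(-2\right) 9 = -18$)
$Y = 1024$ ($Y = \left(\left(5 \left(-2\right) - 18\right) - 4\right)^{2} = \left(\left(-10 - 18\right) - 4\right)^{2} = \left(-28 - 4\right)^{2} = \left(-32\right)^{2} = 1024$)
$- Y = \left(-1\right) 1024 = -1024$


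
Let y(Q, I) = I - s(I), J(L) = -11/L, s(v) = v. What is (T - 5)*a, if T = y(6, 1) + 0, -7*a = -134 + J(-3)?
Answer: -1955/21 ≈ -93.095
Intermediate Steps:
y(Q, I) = 0 (y(Q, I) = I - I = 0)
a = 391/21 (a = -(-134 - 11/(-3))/7 = -(-134 - 11*(-⅓))/7 = -(-134 + 11/3)/7 = -⅐*(-391/3) = 391/21 ≈ 18.619)
T = 0 (T = 0 + 0 = 0)
(T - 5)*a = (0 - 5)*(391/21) = -5*391/21 = -1955/21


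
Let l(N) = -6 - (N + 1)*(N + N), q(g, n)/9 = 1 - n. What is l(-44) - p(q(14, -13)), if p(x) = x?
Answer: -3916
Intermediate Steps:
q(g, n) = 9 - 9*n (q(g, n) = 9*(1 - n) = 9 - 9*n)
l(N) = -6 - 2*N*(1 + N) (l(N) = -6 - (1 + N)*2*N = -6 - 2*N*(1 + N))
l(-44) - p(q(14, -13)) = (-6 - 2*(-44) - 2*(-44)**2) - (9 - 9*(-13)) = (-6 + 88 - 2*1936) - (9 + 117) = (-6 + 88 - 3872) - 1*126 = -3790 - 126 = -3916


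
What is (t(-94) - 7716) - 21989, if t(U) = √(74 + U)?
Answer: -29705 + 2*I*√5 ≈ -29705.0 + 4.4721*I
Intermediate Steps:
(t(-94) - 7716) - 21989 = (√(74 - 94) - 7716) - 21989 = (√(-20) - 7716) - 21989 = (2*I*√5 - 7716) - 21989 = (-7716 + 2*I*√5) - 21989 = -29705 + 2*I*√5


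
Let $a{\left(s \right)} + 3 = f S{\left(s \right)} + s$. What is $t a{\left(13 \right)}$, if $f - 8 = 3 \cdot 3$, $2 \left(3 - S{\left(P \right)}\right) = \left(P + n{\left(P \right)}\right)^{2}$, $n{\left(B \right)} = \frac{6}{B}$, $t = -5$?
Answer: $\frac{2500035}{338} \approx 7396.6$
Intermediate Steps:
$S{\left(P \right)} = 3 - \frac{\left(P + \frac{6}{P}\right)^{2}}{2}$
$f = 17$ ($f = 8 + 3 \cdot 3 = 8 + 9 = 17$)
$a{\left(s \right)} = 48 + s - \frac{17 \left(6 + s^{2}\right)^{2}}{2 s^{2}}$ ($a{\left(s \right)} = -3 + \left(17 \left(3 - \frac{\left(6 + s^{2}\right)^{2}}{2 s^{2}}\right) + s\right) = -3 + \left(\left(51 - \frac{17 \left(6 + s^{2}\right)^{2}}{2 s^{2}}\right) + s\right) = -3 + \left(51 + s - \frac{17 \left(6 + s^{2}\right)^{2}}{2 s^{2}}\right) = 48 + s - \frac{17 \left(6 + s^{2}\right)^{2}}{2 s^{2}}$)
$t a{\left(13 \right)} = - 5 \left(-54 + 13 - \frac{306}{169} - \frac{17 \cdot 13^{2}}{2}\right) = - 5 \left(-54 + 13 - \frac{306}{169} - \frac{2873}{2}\right) = \left(-5\right) \left(- \frac{500007}{338}\right) = \frac{2500035}{338}$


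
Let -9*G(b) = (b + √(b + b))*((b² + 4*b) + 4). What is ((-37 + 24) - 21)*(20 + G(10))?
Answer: 4760 + 1088*√5 ≈ 7192.8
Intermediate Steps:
G(b) = -(b + √2*√b)*(4 + b² + 4*b)/9 (G(b) = -(b + √(b + b))*((b² + 4*b) + 4)/9 = -(b + √(2*b))*(4 + b² + 4*b)/9 = -(b + √2*√b)*(4 + b² + 4*b)/9)
((-37 + 24) - 21)*(20 + G(10)) = ((-37 + 24) - 21)*(20 + (-4/9*10 - 4/9*10² - ⅑*10³ - 4*√2*√10/9 - 4*√2*10^(3/2)/9 - √2*10^(5/2)/9)) = (-13 - 21)*(20 + (-40/9 - 4/9*100 - ⅑*1000 - 8*√5/9 - 4*√2*10*√10/9 - √2*100*√10/9)) = -34*(20 + (-40/9 - 400/9 - 1000/9 - 8*√5/9 - 80*√5/9 - 200*√5/9)) = -34*(20 + (-160 - 32*√5)) = -34*(-140 - 32*√5) = 4760 + 1088*√5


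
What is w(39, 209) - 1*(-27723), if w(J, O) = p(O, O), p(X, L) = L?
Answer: 27932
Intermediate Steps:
w(J, O) = O
w(39, 209) - 1*(-27723) = 209 - 1*(-27723) = 209 + 27723 = 27932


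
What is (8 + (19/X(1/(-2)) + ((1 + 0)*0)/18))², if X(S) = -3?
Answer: 25/9 ≈ 2.7778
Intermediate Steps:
(8 + (19/X(1/(-2)) + ((1 + 0)*0)/18))² = (8 + (19/(-3) + ((1 + 0)*0)/18))² = (8 + (19*(-⅓) + (1*0)*(1/18)))² = (8 + (-19/3 + 0*(1/18)))² = (8 + (-19/3 + 0))² = (8 - 19/3)² = (5/3)² = 25/9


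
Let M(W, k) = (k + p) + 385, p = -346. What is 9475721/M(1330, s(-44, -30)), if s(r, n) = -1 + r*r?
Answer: 9475721/1974 ≈ 4800.3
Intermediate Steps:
s(r, n) = -1 + r²
M(W, k) = 39 + k (M(W, k) = (k - 346) + 385 = (-346 + k) + 385 = 39 + k)
9475721/M(1330, s(-44, -30)) = 9475721/(39 + (-1 + (-44)²)) = 9475721/(39 + (-1 + 1936)) = 9475721/(39 + 1935) = 9475721/1974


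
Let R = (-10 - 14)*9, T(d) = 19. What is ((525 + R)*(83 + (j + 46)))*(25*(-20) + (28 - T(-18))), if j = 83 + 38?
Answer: -37929750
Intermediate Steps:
j = 121
R = -216 (R = -24*9 = -216)
((525 + R)*(83 + (j + 46)))*(25*(-20) + (28 - T(-18))) = ((525 - 216)*(83 + (121 + 46)))*(25*(-20) + (28 - 1*19)) = (309*(83 + 167))*(-500 + (28 - 19)) = (309*250)*(-500 + 9) = 77250*(-491) = -37929750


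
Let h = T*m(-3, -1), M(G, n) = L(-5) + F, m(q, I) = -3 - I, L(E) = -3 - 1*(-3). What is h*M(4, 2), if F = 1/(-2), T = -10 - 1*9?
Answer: -19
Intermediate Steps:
L(E) = 0 (L(E) = -3 + 3 = 0)
T = -19 (T = -10 - 9 = -19)
F = -½ (F = 1*(-½) = -½ ≈ -0.50000)
M(G, n) = -½ (M(G, n) = 0 - ½ = -½)
h = 38 (h = -19*(-3 - 1*(-1)) = -19*(-3 + 1) = -19*(-2) = 38)
h*M(4, 2) = 38*(-½) = -19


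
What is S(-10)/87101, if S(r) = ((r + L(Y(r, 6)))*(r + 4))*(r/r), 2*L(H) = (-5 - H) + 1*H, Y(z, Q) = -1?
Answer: 75/87101 ≈ 0.00086107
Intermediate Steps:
L(H) = -5/2 (L(H) = ((-5 - H) + 1*H)/2 = ((-5 - H) + H)/2 = (½)*(-5) = -5/2)
S(r) = (4 + r)*(-5/2 + r) (S(r) = ((r - 5/2)*(r + 4))*(r/r) = ((-5/2 + r)*(4 + r))*1 = ((4 + r)*(-5/2 + r))*1 = (4 + r)*(-5/2 + r))
S(-10)/87101 = (-10 + (-10)² + (3/2)*(-10))/87101 = (-10 + 100 - 15)*(1/87101) = 75*(1/87101) = 75/87101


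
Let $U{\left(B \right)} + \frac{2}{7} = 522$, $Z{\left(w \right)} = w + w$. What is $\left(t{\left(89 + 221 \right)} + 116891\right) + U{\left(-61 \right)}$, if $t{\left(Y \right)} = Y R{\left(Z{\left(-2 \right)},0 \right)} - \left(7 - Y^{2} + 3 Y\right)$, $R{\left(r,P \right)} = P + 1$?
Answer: $\frac{1490200}{7} \approx 2.1289 \cdot 10^{5}$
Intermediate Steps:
$Z{\left(w \right)} = 2 w$
$U{\left(B \right)} = \frac{3652}{7}$ ($U{\left(B \right)} = - \frac{2}{7} + 522 = \frac{3652}{7}$)
$R{\left(r,P \right)} = 1 + P$
$t{\left(Y \right)} = -7 + Y^{2} - 2 Y$ ($t{\left(Y \right)} = Y \left(1 + 0\right) - \left(7 - Y^{2} + 3 Y\right) = Y 1 - \left(7 - Y^{2} + 3 Y\right) = Y - \left(7 - Y^{2} + 3 Y\right) = -7 + Y^{2} - 2 Y$)
$\left(t{\left(89 + 221 \right)} + 116891\right) + U{\left(-61 \right)} = \left(\left(-7 + \left(89 + 221\right)^{2} - 2 \left(89 + 221\right)\right) + 116891\right) + \frac{3652}{7} = \left(\left(-7 + 310^{2} - 620\right) + 116891\right) + \frac{3652}{7} = \left(\left(-7 + 96100 - 620\right) + 116891\right) + \frac{3652}{7} = \left(95473 + 116891\right) + \frac{3652}{7} = 212364 + \frac{3652}{7} = \frac{1490200}{7}$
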